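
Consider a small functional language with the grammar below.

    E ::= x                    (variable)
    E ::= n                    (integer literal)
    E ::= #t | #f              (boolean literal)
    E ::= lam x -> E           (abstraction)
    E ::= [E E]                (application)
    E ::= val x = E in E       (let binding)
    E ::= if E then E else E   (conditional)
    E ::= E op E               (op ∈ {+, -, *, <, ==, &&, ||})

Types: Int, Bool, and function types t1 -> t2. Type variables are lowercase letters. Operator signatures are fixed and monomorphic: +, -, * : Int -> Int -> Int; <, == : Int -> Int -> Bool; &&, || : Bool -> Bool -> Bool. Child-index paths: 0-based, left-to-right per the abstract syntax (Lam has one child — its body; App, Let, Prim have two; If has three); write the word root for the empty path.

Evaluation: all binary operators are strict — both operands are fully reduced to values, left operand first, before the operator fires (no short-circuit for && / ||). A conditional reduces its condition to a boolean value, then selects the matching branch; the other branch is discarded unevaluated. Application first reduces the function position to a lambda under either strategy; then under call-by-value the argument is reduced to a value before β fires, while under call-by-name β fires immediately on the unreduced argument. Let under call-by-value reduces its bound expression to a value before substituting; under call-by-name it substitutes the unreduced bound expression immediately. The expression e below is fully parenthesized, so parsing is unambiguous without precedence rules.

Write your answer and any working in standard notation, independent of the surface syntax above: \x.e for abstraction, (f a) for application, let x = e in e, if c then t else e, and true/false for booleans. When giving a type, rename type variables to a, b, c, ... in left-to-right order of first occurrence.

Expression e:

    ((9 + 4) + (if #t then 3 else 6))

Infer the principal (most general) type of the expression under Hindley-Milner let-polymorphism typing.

Answer: Int

Derivation:
  unify Int ~ Int
  unify Int ~ Int
  unify Int ~ Int
  unify Bool ~ Bool
  unify Int ~ Int
  unify Int ~ Int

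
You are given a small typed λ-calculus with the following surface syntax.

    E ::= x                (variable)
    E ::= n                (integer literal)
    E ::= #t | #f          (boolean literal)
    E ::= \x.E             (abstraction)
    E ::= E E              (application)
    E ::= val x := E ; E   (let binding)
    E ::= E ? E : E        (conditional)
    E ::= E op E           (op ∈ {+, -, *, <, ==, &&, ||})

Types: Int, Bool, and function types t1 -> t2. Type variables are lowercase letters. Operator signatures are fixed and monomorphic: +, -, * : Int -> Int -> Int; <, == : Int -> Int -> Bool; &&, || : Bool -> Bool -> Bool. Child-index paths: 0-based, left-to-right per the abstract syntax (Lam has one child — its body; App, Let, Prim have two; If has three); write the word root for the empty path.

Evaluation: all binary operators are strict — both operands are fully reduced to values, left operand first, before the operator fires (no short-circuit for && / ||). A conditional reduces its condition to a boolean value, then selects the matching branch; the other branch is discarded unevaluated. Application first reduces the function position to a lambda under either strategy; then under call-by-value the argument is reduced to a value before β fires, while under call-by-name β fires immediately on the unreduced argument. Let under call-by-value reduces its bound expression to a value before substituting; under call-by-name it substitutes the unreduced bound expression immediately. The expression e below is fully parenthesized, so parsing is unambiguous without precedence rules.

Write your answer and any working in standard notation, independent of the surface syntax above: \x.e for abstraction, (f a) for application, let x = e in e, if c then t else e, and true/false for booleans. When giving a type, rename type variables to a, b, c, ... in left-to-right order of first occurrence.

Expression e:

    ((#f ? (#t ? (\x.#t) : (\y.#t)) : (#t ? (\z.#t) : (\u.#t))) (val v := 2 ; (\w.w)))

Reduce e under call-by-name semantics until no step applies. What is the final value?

Answer: true

Trace:
step 0: ((if false then (if true then (\x.true) else (\y.true)) else (if true then (\z.true) else (\u.true))) (let v = 2 in (\w.w)))
step 1: [if@0] ((if true then (\z.true) else (\u.true)) (let v = 2 in (\w.w)))
step 2: [if@0] ((\z.true) (let v = 2 in (\w.w)))
step 3: [beta@root] true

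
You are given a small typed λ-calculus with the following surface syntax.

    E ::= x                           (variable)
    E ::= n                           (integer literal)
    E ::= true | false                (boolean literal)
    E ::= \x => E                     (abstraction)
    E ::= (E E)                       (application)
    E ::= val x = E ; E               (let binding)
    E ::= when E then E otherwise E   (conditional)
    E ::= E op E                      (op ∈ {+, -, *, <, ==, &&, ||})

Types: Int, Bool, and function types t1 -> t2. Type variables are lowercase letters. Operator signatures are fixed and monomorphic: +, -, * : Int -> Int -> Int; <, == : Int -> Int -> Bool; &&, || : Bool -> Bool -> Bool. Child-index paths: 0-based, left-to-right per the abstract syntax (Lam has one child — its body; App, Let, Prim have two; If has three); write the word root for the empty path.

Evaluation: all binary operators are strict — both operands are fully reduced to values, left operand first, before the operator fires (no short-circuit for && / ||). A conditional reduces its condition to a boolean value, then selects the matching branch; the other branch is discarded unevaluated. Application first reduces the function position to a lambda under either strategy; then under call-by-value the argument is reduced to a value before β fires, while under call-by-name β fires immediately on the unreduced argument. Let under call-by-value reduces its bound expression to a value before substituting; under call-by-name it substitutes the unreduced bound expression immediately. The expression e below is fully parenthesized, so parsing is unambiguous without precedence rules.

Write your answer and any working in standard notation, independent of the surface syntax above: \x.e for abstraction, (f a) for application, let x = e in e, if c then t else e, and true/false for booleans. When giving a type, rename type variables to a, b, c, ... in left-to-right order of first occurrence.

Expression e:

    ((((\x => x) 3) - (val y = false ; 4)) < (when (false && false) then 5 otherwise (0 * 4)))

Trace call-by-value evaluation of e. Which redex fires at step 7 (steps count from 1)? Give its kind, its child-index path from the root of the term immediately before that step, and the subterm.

Derivation:
step 0: ((((\x.x) 3) - (let y = false in 4)) < (if (false && false) then 5 else (0 * 4)))
step 1: [beta@0.0] ((3 - (let y = false in 4)) < (if (false && false) then 5 else (0 * 4)))
step 2: [let@0.1] ((3 - 4) < (if (false && false) then 5 else (0 * 4)))
step 3: [delta@0] (-1 < (if (false && false) then 5 else (0 * 4)))
step 4: [delta@1.0] (-1 < (if false then 5 else (0 * 4)))
step 5: [if@1] (-1 < (0 * 4))
step 6: [delta@1] (-1 < 0)
step 7: [delta@root] true

Answer: delta at root : (-1 < 0)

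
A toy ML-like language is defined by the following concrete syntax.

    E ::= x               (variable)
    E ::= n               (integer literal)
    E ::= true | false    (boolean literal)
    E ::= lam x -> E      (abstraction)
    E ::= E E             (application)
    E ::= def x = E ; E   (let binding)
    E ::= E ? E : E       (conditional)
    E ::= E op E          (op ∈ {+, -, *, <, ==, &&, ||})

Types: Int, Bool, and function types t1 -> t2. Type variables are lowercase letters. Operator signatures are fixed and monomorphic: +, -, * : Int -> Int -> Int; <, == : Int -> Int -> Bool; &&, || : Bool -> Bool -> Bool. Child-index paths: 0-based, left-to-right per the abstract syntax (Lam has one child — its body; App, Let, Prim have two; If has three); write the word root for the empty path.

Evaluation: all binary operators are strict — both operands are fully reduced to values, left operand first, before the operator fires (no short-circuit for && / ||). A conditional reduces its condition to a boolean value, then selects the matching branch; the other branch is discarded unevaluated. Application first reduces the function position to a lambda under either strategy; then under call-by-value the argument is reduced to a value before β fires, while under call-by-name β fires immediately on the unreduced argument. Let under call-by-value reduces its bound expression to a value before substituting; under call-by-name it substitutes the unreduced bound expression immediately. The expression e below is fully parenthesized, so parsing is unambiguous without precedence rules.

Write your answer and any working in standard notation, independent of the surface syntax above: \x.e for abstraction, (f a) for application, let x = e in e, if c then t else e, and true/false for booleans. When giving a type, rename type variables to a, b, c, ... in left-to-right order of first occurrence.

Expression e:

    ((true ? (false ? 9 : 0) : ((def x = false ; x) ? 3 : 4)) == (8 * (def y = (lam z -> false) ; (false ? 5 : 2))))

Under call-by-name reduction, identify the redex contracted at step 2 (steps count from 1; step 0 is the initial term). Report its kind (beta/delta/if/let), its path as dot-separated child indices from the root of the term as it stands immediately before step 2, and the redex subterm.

Working:
step 0: ((if true then (if false then 9 else 0) else (if (let x = false in x) then 3 else 4)) == (8 * (let y = (\z.false) in (if false then 5 else 2))))
step 1: [if@0] ((if false then 9 else 0) == (8 * (let y = (\z.false) in (if false then 5 else 2))))
step 2: [if@0] (0 == (8 * (let y = (\z.false) in (if false then 5 else 2))))

Answer: if at 0 : (if false then 9 else 0)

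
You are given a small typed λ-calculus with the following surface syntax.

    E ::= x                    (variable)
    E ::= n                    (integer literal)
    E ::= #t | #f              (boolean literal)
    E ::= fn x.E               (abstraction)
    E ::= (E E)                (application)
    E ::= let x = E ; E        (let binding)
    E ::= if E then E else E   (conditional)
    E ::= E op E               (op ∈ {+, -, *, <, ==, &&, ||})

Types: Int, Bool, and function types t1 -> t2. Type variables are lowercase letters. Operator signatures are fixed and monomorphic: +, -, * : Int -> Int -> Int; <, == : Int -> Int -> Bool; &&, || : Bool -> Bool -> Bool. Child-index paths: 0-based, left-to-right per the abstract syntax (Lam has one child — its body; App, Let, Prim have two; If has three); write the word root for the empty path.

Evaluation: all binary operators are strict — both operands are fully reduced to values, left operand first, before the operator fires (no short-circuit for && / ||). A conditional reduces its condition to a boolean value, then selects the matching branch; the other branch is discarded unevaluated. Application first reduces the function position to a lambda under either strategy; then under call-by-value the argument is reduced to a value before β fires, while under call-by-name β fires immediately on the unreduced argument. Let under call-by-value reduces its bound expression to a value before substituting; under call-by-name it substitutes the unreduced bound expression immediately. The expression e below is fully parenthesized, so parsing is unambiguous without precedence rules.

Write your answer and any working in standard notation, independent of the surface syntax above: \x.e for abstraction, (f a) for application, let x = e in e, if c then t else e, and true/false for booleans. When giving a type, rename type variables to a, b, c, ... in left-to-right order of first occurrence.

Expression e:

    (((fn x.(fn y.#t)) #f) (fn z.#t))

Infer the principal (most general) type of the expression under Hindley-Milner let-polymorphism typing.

Answer: Bool

Working:
\y._ : b -> Bool
\x._ : a -> b -> Bool
  unify a -> b -> Bool ~ Bool -> c
  unify a ~ Bool
  unify b -> Bool ~ c
_ _ : b -> Bool
\z._ : d -> Bool
  unify b -> Bool ~ (d -> Bool) -> e
  unify b ~ d -> Bool
  unify Bool ~ e
_ _ : Bool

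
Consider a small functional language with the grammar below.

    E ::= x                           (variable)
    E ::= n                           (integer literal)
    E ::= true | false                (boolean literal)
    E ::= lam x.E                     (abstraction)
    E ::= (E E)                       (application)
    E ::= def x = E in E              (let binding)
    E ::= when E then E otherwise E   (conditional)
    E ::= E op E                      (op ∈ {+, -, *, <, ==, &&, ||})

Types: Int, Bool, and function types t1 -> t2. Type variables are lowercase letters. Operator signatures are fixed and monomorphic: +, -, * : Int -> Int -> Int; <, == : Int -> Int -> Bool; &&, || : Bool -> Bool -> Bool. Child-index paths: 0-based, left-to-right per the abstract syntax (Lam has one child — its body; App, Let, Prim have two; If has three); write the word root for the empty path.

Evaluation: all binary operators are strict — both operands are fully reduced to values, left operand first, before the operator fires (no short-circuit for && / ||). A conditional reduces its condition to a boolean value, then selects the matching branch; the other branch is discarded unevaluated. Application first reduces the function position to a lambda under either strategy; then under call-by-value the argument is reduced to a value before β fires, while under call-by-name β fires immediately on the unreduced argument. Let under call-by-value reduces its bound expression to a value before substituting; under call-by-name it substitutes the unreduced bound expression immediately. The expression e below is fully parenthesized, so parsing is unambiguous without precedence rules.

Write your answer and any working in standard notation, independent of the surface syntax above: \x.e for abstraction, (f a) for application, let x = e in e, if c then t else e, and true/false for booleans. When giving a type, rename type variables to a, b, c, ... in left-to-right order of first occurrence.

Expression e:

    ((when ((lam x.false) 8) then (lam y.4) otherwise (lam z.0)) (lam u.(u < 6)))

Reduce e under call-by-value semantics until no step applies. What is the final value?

Derivation:
step 0: ((if ((\x.false) 8) then (\y.4) else (\z.0)) (\u.(u < 6)))
step 1: [beta@0.0] ((if false then (\y.4) else (\z.0)) (\u.(u < 6)))
step 2: [if@0] ((\z.0) (\u.(u < 6)))
step 3: [beta@root] 0

Answer: 0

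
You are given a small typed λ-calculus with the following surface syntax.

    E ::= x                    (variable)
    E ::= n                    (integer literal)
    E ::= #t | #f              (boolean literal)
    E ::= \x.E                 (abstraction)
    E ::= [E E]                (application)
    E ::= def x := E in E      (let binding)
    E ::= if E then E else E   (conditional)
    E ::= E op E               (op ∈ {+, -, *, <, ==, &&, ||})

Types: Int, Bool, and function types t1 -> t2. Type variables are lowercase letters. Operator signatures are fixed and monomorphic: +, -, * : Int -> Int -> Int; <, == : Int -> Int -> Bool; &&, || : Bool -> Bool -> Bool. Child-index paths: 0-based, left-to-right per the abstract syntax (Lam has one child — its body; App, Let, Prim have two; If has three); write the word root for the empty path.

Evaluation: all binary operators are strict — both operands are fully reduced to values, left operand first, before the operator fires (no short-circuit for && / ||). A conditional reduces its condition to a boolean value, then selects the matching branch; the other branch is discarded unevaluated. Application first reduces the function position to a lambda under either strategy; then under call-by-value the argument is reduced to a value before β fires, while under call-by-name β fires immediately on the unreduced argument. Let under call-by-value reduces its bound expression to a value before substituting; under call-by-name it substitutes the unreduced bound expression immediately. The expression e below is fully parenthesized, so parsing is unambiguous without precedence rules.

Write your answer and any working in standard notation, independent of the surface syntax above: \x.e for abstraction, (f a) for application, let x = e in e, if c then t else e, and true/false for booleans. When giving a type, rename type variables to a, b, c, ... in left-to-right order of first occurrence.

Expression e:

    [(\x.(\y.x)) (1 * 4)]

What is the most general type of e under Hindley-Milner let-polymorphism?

Derivation:
x : a
\y._ : b -> a
\x._ : a -> b -> a
  unify Int ~ Int
  unify Int ~ Int
  unify a -> b -> a ~ Int -> c
  unify a ~ Int
  unify b -> Int ~ c
_ _ : b -> Int

Answer: a -> Int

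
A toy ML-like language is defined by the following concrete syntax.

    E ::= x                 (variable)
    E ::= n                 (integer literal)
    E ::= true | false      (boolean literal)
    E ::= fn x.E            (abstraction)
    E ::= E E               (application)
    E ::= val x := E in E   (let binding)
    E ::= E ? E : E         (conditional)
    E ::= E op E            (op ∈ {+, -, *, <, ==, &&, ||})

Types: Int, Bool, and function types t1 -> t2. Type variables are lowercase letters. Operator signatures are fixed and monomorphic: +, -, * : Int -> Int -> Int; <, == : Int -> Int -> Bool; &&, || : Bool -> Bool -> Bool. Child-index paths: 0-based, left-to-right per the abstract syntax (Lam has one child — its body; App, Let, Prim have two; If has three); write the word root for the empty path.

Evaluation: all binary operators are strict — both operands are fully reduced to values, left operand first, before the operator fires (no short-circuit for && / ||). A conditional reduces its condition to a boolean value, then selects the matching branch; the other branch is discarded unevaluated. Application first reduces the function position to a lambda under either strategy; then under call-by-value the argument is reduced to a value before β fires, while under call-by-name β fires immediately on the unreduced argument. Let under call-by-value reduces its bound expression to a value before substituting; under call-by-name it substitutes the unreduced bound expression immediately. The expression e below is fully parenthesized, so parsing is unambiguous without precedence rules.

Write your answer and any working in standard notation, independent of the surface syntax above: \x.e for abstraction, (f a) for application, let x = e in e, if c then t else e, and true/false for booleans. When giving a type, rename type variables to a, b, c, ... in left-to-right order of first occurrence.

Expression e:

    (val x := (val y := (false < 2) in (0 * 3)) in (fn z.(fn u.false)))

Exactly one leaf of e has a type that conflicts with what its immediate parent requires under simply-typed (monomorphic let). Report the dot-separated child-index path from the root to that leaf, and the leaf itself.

Trace:
  unify Bool ~ Int
  FAIL: mismatch Bool ~ Int

Answer: 0.0.0 : false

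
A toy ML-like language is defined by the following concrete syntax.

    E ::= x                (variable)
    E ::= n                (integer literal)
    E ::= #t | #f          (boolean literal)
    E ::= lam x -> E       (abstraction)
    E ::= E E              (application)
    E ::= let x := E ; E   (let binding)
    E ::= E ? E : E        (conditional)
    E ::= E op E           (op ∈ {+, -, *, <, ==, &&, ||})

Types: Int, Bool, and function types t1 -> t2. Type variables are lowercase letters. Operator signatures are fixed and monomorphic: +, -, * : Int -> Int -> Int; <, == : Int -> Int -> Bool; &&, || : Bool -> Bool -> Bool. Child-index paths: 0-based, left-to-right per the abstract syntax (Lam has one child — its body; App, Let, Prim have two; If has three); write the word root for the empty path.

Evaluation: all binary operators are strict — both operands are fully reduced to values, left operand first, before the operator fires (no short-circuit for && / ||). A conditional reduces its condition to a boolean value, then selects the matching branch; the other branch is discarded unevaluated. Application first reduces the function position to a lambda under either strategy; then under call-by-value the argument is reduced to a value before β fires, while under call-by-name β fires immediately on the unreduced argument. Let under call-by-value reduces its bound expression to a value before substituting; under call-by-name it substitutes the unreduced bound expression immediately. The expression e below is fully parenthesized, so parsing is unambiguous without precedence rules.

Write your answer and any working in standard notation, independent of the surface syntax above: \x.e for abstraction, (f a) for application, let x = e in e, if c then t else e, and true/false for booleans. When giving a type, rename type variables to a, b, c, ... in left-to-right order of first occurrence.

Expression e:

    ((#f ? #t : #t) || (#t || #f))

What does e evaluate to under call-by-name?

Derivation:
step 0: ((if false then true else true) || (true || false))
step 1: [if@0] (true || (true || false))
step 2: [delta@1] (true || true)
step 3: [delta@root] true

Answer: true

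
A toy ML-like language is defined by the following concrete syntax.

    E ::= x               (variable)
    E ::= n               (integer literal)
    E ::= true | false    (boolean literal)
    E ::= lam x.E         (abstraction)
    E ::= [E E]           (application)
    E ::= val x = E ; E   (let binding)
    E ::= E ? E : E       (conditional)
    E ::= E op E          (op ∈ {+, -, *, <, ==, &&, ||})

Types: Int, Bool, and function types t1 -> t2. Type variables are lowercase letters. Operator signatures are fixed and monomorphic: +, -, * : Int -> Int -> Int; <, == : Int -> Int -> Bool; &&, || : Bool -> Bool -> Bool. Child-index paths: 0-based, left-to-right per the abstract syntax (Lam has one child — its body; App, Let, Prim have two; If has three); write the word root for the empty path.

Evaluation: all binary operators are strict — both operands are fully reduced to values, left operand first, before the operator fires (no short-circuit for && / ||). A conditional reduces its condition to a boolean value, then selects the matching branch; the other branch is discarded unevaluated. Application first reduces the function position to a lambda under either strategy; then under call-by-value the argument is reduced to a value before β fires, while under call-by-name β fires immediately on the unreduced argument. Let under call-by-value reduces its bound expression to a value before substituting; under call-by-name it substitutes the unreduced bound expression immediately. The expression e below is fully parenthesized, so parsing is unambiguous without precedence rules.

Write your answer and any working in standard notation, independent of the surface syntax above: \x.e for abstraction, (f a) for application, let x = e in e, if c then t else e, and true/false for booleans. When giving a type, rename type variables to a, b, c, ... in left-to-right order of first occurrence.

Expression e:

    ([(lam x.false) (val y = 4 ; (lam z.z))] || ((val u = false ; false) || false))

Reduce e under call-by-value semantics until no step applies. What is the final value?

Answer: false

Derivation:
step 0: (((\x.false) (let y = 4 in (\z.z))) || ((let u = false in false) || false))
step 1: [let@0.1] (((\x.false) (\z.z)) || ((let u = false in false) || false))
step 2: [beta@0] (false || ((let u = false in false) || false))
step 3: [let@1.0] (false || (false || false))
step 4: [delta@1] (false || false)
step 5: [delta@root] false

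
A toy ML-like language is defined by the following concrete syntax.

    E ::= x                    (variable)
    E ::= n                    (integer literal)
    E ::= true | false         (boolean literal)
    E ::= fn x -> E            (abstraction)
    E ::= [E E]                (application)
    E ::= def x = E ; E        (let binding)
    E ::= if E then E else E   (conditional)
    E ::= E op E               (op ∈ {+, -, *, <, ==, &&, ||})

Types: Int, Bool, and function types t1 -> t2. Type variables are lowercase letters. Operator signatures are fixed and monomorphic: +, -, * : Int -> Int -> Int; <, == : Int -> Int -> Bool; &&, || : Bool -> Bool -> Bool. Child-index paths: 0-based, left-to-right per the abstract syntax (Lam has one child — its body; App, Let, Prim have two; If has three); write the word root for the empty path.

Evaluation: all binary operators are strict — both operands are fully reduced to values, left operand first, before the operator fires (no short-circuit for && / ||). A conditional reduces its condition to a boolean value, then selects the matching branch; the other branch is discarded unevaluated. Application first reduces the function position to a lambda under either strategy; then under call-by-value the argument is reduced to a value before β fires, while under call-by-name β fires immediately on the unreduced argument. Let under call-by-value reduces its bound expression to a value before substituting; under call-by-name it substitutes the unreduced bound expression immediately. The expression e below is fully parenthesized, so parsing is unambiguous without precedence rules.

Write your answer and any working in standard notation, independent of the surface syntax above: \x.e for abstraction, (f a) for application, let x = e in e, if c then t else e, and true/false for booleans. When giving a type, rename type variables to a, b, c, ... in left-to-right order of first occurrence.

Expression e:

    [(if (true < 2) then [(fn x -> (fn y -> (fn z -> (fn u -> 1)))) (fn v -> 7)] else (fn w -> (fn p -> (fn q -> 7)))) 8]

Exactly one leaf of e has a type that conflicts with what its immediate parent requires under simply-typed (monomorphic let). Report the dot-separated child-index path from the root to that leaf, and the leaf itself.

Working:
  unify Bool ~ Int
  FAIL: mismatch Bool ~ Int

Answer: 0.0.0 : true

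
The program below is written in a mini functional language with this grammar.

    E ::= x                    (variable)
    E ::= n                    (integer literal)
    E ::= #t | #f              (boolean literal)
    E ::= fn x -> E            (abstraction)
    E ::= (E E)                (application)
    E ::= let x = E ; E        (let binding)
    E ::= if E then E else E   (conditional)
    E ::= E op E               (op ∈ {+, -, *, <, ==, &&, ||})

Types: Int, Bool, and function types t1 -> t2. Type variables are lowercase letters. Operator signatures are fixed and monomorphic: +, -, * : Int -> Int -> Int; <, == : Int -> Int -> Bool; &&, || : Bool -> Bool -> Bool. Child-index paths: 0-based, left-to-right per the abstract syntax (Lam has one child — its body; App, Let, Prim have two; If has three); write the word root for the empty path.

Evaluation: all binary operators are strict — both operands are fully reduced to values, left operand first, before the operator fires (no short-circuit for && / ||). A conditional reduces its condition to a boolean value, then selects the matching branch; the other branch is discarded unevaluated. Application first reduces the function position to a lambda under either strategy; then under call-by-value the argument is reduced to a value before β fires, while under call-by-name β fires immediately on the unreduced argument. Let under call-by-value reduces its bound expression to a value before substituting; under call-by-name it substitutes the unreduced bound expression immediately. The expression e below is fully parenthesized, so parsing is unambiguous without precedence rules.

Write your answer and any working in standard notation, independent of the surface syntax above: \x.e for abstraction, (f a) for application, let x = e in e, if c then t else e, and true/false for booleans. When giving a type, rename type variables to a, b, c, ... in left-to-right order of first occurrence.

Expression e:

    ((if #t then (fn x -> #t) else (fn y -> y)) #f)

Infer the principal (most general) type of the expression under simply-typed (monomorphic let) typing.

Working:
  unify Bool ~ Bool
\x._ : a -> Bool
y : b
\y._ : b -> b
  unify a -> Bool ~ b -> b
  unify a ~ b
  unify Bool ~ b
  unify Bool -> Bool ~ Bool -> c
  unify Bool ~ Bool
  unify Bool ~ c
_ _ : Bool

Answer: Bool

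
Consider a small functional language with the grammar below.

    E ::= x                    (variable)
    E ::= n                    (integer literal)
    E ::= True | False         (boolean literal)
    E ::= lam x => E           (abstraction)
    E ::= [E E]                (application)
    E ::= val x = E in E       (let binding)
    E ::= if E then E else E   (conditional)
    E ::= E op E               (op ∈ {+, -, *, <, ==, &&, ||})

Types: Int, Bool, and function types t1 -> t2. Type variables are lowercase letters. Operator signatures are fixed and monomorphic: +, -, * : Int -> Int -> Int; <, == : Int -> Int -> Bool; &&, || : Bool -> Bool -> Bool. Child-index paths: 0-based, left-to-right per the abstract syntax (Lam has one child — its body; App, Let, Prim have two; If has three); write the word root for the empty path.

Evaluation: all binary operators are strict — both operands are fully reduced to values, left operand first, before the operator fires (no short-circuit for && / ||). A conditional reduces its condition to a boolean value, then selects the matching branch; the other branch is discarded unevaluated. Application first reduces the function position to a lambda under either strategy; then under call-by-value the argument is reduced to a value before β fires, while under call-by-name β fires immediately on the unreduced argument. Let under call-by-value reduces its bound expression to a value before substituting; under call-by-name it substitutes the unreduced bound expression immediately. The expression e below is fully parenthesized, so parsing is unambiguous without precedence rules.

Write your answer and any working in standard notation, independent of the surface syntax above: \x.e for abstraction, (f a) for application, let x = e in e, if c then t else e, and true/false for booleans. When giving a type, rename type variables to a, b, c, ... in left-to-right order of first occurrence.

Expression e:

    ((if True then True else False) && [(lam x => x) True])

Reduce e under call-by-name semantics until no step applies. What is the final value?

Trace:
step 0: ((if true then true else false) && ((\x.x) true))
step 1: [if@0] (true && ((\x.x) true))
step 2: [beta@1] (true && true)
step 3: [delta@root] true

Answer: true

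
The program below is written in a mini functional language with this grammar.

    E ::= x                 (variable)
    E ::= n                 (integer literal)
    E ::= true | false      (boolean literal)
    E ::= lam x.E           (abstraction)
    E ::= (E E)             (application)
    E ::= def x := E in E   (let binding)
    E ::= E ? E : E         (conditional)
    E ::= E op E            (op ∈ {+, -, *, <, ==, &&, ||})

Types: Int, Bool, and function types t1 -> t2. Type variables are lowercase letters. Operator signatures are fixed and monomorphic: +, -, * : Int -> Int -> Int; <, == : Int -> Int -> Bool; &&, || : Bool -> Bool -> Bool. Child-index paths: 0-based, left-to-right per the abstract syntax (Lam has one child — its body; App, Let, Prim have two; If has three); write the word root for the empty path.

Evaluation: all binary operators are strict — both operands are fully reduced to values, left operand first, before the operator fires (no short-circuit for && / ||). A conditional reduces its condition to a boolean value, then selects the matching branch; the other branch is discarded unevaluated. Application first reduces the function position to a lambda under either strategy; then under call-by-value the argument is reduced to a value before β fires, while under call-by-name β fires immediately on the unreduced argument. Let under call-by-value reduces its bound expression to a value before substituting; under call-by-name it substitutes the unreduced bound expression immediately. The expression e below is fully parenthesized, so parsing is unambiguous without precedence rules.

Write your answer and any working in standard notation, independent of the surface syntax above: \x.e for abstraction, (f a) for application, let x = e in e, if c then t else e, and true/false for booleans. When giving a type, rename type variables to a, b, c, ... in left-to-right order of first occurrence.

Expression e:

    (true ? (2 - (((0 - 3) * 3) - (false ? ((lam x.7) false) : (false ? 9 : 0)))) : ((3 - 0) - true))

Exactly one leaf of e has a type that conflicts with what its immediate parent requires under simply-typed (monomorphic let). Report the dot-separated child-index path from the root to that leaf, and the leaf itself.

Working:
  unify Bool ~ Bool
  unify Int ~ Int
  unify Int ~ Int
  unify Int ~ Int
  unify Int ~ Int
  unify Int ~ Int
  unify Int ~ Int
  unify Bool ~ Bool
\x._ : a -> Int
  unify a -> Int ~ Bool -> b
  unify a ~ Bool
  unify Int ~ b
_ _ : Int
  unify Bool ~ Bool
  unify Int ~ Int
  unify Int ~ Int
  unify Int ~ Int
  unify Int ~ Int
  unify Int ~ Int
  unify Int ~ Int
  unify Int ~ Int
  unify Bool ~ Int
  FAIL: mismatch Bool ~ Int

Answer: 2.1 : true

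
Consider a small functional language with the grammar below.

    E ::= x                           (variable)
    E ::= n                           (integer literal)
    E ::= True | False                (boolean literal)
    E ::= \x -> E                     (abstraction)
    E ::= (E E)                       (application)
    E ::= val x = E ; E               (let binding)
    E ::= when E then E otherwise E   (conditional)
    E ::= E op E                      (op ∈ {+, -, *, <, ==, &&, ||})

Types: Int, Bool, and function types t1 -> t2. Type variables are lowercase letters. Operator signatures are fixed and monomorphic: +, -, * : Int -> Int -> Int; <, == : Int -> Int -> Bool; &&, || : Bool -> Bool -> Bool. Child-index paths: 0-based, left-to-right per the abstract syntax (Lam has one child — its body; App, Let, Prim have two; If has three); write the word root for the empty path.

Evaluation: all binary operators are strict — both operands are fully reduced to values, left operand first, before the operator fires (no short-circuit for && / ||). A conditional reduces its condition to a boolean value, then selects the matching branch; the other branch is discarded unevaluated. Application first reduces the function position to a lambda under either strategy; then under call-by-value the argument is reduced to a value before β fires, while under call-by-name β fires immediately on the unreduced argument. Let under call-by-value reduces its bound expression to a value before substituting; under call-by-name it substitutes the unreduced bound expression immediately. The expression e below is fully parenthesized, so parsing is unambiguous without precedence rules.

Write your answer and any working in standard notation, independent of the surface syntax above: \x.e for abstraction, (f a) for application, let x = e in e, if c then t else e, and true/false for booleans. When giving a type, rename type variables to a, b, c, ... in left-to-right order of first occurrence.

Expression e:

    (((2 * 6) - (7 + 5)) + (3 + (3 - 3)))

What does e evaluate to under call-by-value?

Answer: 3

Working:
step 0: (((2 * 6) - (7 + 5)) + (3 + (3 - 3)))
step 1: [delta@0.0] ((12 - (7 + 5)) + (3 + (3 - 3)))
step 2: [delta@0.1] ((12 - 12) + (3 + (3 - 3)))
step 3: [delta@0] (0 + (3 + (3 - 3)))
step 4: [delta@1.1] (0 + (3 + 0))
step 5: [delta@1] (0 + 3)
step 6: [delta@root] 3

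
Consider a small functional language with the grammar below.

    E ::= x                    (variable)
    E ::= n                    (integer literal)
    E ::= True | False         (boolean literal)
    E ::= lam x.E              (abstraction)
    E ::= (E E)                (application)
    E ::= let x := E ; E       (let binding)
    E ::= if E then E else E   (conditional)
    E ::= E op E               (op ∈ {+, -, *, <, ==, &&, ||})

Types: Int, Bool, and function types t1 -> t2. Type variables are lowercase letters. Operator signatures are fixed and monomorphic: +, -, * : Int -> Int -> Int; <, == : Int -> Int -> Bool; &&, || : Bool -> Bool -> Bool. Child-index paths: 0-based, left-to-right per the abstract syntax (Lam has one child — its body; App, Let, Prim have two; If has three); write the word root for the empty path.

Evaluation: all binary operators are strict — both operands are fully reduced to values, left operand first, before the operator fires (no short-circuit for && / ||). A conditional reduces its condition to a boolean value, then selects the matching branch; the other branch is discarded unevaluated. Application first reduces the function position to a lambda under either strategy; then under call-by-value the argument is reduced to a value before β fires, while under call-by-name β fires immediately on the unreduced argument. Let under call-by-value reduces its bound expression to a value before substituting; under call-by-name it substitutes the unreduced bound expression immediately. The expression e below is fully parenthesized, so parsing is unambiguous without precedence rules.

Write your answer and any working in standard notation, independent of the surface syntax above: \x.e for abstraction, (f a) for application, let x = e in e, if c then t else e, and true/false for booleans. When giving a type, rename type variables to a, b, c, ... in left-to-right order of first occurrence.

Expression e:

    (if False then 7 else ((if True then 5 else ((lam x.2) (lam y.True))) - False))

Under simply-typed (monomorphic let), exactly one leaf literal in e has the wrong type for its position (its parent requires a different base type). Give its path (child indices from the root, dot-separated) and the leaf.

Working:
  unify Bool ~ Bool
  unify Bool ~ Bool
\x._ : a -> Int
\y._ : b -> Bool
  unify a -> Int ~ (b -> Bool) -> c
  unify a ~ b -> Bool
  unify Int ~ c
_ _ : Int
  unify Int ~ Int
  unify Int ~ Int
  unify Bool ~ Int
  FAIL: mismatch Bool ~ Int

Answer: 2.1 : false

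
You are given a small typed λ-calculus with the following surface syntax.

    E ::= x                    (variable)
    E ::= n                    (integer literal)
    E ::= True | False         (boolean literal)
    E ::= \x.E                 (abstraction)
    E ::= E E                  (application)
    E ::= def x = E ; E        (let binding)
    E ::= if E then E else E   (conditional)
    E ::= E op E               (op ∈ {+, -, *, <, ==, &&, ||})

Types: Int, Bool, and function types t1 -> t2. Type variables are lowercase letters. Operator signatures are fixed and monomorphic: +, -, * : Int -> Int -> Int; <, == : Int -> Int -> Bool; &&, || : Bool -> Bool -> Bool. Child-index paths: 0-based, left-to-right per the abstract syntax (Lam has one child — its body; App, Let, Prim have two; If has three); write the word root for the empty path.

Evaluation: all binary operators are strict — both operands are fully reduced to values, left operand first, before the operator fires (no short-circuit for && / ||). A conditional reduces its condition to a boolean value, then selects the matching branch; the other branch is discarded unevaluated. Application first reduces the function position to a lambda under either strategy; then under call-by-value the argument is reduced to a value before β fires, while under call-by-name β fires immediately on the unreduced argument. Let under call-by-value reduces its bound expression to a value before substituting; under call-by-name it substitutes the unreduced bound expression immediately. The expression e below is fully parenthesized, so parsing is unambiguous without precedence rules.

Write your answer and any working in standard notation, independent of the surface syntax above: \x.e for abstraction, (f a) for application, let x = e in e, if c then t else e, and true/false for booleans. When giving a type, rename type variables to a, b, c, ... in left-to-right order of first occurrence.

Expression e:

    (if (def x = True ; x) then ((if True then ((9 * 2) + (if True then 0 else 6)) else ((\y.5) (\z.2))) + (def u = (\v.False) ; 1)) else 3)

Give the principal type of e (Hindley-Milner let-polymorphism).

Answer: Int

Derivation:
let x : Bool
x : Bool
  unify Bool ~ Bool
  unify Bool ~ Bool
  unify Int ~ Int
  unify Int ~ Int
  unify Int ~ Int
  unify Bool ~ Bool
  unify Int ~ Int
  unify Int ~ Int
\y._ : a -> Int
\z._ : b -> Int
  unify a -> Int ~ (b -> Int) -> c
  unify a ~ b -> Int
  unify Int ~ c
_ _ : Int
  unify Int ~ Int
  unify Int ~ Int
\v._ : d -> Bool
let u : forall. d -> Bool
  unify Int ~ Int
  unify Int ~ Int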